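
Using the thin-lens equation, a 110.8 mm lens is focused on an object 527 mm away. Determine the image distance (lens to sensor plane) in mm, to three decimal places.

140.297 mm

1/dᵢ = 1/f − 1/dₒ = 1/110.8 − 1/527 = 0.0071277 mm⁻¹.
dᵢ = 1/0.0071277 ≈ 140.2970 mm.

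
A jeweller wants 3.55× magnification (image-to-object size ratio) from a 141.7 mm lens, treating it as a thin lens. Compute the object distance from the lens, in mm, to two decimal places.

181.62 mm

With m = dᵢ/dₒ and 1/f = 1/dₒ + 1/dᵢ, substituting dᵢ = m·dₒ gives 1/f = (1 + 1/m)/dₒ, hence dₒ = f·(1 + 1/m).
dₒ = 141.7 × (1 + 1/3.55) = 141.7 × 1.28169 ≈ 181.615 mm.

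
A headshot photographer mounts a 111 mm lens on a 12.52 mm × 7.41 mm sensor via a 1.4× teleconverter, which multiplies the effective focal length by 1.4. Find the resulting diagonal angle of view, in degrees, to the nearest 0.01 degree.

5.36°

Effective focal length f = 111 × 1.4 = 155.4 mm.
Sensor diagonal = √(12.52² + 7.41²) = √211.6585 ≈ 14.5485 mm.
α = 2·arctan(14.548 / (2 × 155.4)) = 2·arctan(0.04681) ≈ 5.3601°.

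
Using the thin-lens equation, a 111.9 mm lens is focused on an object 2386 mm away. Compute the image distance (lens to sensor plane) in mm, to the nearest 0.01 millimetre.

117.41 mm

1/dᵢ = 1/f − 1/dₒ = 1/111.9 − 1/2386 = 0.0085174 mm⁻¹.
dᵢ = 1/0.0085174 ≈ 117.4062 mm.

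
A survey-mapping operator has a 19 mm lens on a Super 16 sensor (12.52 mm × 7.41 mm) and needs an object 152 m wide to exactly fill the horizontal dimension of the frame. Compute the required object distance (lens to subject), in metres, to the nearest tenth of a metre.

W: 152 m = 152000 mm.
Magnification m = w/W = dᵢ/dₒ; combined with 1/f = 1/dₒ + 1/dᵢ this gives dₒ = f·(1 + W/w).
dₒ = 19 mm × (1 + 152000/12.52) = 19 × 12141.5751 ≈ 230689.927 mm = 230.69 m.

230.7 m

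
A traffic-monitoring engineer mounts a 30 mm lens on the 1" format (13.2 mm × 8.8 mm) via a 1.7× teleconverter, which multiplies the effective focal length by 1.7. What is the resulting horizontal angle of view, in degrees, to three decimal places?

Effective focal length f = 30 × 1.7 = 51 mm.
α = 2·arctan(13.2 / (2 × 51)) = 2·arctan(0.12941) ≈ 14.7475°.

14.748°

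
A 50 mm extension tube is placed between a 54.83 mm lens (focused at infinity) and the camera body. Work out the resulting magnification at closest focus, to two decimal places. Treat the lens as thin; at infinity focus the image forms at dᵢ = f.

0.91×

The tube moves the image plane from f to f + e, so dᵢ = 54.83 + 50 = 104.83 mm. Focus is achieved when 1/f = 1/dₒ + 1/dᵢ, giving dₒ = 1/(1/f − 1/(f+e)).
Magnification m = dᵢ/dₒ = (f+e)·(1/f − 1/(f+e)) = e/f = 50/54.83 ≈ 0.9119.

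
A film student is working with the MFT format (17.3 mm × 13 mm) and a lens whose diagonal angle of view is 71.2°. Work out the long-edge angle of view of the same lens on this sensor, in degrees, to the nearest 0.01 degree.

59.57°

Sensor diagonal = √(17.3² + 13²) = √468.2900 ≈ 21.6400 mm.
From the diagonal AOV: f = 21.6400 / (2·tan(35.6°)) = 21.6400 / 1.43186 ≈ 15.1132 mm.
Long-edge AOV = 2·arctan(17.3 / (2 × 15.1132)) = 2·arctan(0.57235) ≈ 59.5690°.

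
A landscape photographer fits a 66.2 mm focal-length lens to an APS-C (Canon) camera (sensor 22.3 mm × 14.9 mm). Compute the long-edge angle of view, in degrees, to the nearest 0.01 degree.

19.12°

Angle of view α = 2·arctan(w/2f) with w = 22.3 mm and f = 66.2 mm.
w/2f = 0.16843; arctan(0.16843) ≈ 9.5605°, so α ≈ 19.1211°.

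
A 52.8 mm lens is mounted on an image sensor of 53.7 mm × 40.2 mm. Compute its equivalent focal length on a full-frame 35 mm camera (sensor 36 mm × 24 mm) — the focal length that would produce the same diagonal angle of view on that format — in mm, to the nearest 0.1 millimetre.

34.1 mm

Sensor diagonal = √(53.7² + 40.2²) = √4499.7300 ≈ 67.0800 mm.
Sensor diagonal = √(36² + 24²) = √1872.0000 ≈ 43.2666 mm.
Equal angle of view means equal diagonal/f ratio, so f₂ = f₁ · (diagonal₂/diagonal₁) = 52.8 × 43.2666/67.0800.
f₂ = 52.8 × 0.64500 ≈ 34.056 mm.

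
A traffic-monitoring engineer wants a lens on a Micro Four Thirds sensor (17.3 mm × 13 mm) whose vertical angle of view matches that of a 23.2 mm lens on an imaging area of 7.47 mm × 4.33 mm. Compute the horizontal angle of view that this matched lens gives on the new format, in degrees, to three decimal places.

Equal vertical AOV ⇒ f₂ = f₁ · 13/4.33 = 23.2 × 3.00231 ≈ 69.6536 mm.
Horizontal AOV on the new format = 2·arctan(17.3 / (2 × 69.6536)) = 2·arctan(0.12419) ≈ 14.1582°.

14.158°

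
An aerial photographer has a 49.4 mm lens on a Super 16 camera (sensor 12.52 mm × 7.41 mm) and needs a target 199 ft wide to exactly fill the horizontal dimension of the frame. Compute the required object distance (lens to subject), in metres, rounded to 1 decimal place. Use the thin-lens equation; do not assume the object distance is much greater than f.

239.4 m

W: 199 ft × 304.8 mm/ft = 60655.20 mm.
Magnification m = w/W = dᵢ/dₒ; combined with 1/f = 1/dₒ + 1/dᵢ this gives dₒ = f·(1 + W/w).
dₒ = 49.4 mm × (1 + 60655.2/12.52) = 49.4 × 4845.6644 ≈ 239375.820 mm = 239.376 m.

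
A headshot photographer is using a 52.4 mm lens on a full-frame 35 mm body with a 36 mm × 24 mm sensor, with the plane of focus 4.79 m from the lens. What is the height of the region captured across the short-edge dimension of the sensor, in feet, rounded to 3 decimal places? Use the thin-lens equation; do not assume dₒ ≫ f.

7.119 ft

dₒ: 4.79 m = 4790 mm.
Similar triangles through the lens centre give W/dₒ = h/dᵢ; with 1/f = 1/dₒ + 1/dᵢ this gives W = h·(dₒ − f)/f.
W = 24 mm × (4790 − 52.4) / 52.4 = 24 × 90.4122 ≈ 2169.893 mm = 2169.893/304.8 ft = 7.11907 ft.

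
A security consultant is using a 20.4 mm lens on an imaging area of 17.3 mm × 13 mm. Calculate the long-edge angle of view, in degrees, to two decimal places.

Angle of view α = 2·arctan(w/2f) with w = 17.3 mm and f = 20.4 mm.
w/2f = 0.42402; arctan(0.42402) ≈ 22.9779°, so α ≈ 45.9558°.

45.96°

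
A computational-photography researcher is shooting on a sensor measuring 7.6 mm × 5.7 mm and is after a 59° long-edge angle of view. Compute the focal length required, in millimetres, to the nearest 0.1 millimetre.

From α = 2·arctan(w/2f) we get f = w / (2·tan(α/2)).
With w = 7.6 mm and α/2 = 29.5°, tan(α/2) ≈ 0.56577, so f ≈ 7.6 / 1.13155 ≈ 6.7165 mm.

6.7 mm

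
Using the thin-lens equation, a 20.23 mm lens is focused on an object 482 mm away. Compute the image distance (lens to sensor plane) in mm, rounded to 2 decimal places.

21.12 mm

1/dᵢ = 1/f − 1/dₒ = 1/20.23 − 1/482 = 0.0473568 mm⁻¹.
dᵢ = 1/0.0473568 ≈ 21.1163 mm.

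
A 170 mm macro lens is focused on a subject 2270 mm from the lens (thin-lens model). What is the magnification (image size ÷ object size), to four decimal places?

Thin lens: 1/f = 1/dₒ + 1/dᵢ → 1/dᵢ = 1/170 − 1/2270 = 0.0054418 mm⁻¹, so dᵢ ≈ 183.7619 mm.
Magnification m = dᵢ/dₒ = 183.7619/2270 ≈ 0.08095.

0.0810×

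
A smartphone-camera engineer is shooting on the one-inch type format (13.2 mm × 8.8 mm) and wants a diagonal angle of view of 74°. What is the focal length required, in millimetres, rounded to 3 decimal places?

Sensor diagonal = √(13.2² + 8.8²) = √251.6800 ≈ 15.8644 mm.
From α = 2·arctan(d/2f) we get f = d / (2·tan(α/2)).
With d = 15.8644 mm and α/2 = 37°, tan(α/2) ≈ 0.75355, so f ≈ 15.8644 / 1.50711 ≈ 10.5264 mm.

10.526 mm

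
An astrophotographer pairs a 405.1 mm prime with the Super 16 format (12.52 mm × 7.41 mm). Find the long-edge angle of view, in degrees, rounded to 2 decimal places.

Angle of view α = 2·arctan(w/2f) with w = 12.52 mm and f = 405.1 mm.
w/2f = 0.01545; arctan(0.01545) ≈ 0.8853°, so α ≈ 1.7706°.

1.77°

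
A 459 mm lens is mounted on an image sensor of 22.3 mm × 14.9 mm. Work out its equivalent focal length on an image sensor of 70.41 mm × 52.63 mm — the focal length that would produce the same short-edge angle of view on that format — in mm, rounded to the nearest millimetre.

Equal angle of view means equal height/f ratio, so f₂ = f₁ · (height₂/height₁) = 459 × 52.63/14.9.
f₂ = 459 × 3.53221 ≈ 1621.287 mm.

1621 mm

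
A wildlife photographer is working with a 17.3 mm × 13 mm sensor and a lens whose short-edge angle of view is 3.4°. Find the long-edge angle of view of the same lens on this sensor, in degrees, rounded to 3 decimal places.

From the short-edge AOV: f = 13 / (2·tan(1.7°)) = 13 / 0.05936 ≈ 219.0078 mm.
Long-edge AOV = 2·arctan(17.3 / (2 × 219.0078)) = 2·arctan(0.03950) ≈ 4.5236°.

4.524°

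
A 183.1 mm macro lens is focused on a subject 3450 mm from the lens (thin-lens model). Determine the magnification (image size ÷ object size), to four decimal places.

Thin lens: 1/f = 1/dₒ + 1/dᵢ → 1/dᵢ = 1/183.1 − 1/3450 = 0.0051716 mm⁻¹, so dᵢ ≈ 193.3622 mm.
Magnification m = dᵢ/dₒ = 193.3622/3450 ≈ 0.05605.

0.0560×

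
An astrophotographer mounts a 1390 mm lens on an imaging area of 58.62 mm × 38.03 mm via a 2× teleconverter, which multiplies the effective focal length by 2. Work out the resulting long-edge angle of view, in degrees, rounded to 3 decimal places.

1.208°

Effective focal length f = 1390 × 2 = 2780 mm.
α = 2·arctan(58.62 / (2 × 2780)) = 2·arctan(0.01054) ≈ 1.2081°.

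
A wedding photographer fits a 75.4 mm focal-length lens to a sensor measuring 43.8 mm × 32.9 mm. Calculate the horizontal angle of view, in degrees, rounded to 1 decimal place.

32.4°

Angle of view α = 2·arctan(w/2f) with w = 43.8 mm and f = 75.4 mm.
w/2f = 0.29045; arctan(0.29045) ≈ 16.1960°, so α ≈ 32.3920°.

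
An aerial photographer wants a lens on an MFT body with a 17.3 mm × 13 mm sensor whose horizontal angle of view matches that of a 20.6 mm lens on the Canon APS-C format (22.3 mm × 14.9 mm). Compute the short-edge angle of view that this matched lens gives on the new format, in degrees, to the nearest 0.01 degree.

44.27°

Equal horizontal AOV ⇒ f₂ = f₁ · 17.3/22.3 = 20.6 × 0.77578 ≈ 15.9812 mm.
Short-edge AOV on the new format = 2·arctan(13 / (2 × 15.9812)) = 2·arctan(0.40673) ≈ 44.2660°.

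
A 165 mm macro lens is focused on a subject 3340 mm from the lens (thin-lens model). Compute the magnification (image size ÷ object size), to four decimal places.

0.0520×

Thin lens: 1/f = 1/dₒ + 1/dᵢ → 1/dᵢ = 1/165 − 1/3340 = 0.0057612 mm⁻¹, so dᵢ ≈ 173.5748 mm.
Magnification m = dᵢ/dₒ = 173.5748/3340 ≈ 0.05197.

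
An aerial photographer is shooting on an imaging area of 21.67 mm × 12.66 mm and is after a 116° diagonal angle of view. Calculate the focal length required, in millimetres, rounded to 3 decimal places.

7.841 mm

Sensor diagonal = √(21.67² + 12.66²) = √629.8645 ≈ 25.0971 mm.
From α = 2·arctan(d/2f) we get f = d / (2·tan(α/2)).
With d = 25.0971 mm and α/2 = 58°, tan(α/2) ≈ 1.60033, so f ≈ 25.0971 / 3.20067 ≈ 7.8412 mm.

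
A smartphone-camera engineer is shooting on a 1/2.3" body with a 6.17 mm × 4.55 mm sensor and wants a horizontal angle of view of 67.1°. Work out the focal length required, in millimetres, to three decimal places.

From α = 2·arctan(w/2f) we get f = w / (2·tan(α/2)).
With w = 6.17 mm and α/2 = 33.55°, tan(α/2) ≈ 0.66314, so f ≈ 6.17 / 1.32628 ≈ 4.6521 mm.

4.652 mm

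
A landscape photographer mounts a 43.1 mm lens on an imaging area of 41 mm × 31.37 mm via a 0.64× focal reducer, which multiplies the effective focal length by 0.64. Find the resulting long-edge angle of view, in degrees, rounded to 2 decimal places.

Effective focal length f = 43.1 × 0.64 = 27.584 mm.
α = 2·arctan(41 / (2 × 27.584)) = 2·arctan(0.74318) ≈ 73.2383°.

73.24°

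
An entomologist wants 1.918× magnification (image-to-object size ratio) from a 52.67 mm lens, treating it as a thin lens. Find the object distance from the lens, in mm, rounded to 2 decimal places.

80.13 mm

With m = dᵢ/dₒ and 1/f = 1/dₒ + 1/dᵢ, substituting dᵢ = m·dₒ gives 1/f = (1 + 1/m)/dₒ, hence dₒ = f·(1 + 1/m).
dₒ = 52.67 × (1 + 1/1.918) = 52.67 × 1.52138 ≈ 80.131 mm.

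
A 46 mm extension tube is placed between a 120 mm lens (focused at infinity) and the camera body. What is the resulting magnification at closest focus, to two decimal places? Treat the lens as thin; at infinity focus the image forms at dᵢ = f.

0.38×

The tube moves the image plane from f to f + e, so dᵢ = 120 + 46 = 166 mm. Focus is achieved when 1/f = 1/dₒ + 1/dᵢ, giving dₒ = 1/(1/f − 1/(f+e)).
Magnification m = dᵢ/dₒ = (f+e)·(1/f − 1/(f+e)) = e/f = 46/120 ≈ 0.3833.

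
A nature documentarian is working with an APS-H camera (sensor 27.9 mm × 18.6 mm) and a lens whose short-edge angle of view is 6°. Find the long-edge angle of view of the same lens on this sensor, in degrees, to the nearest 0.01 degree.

8.99°

From the short-edge AOV: f = 18.6 / (2·tan(3°)) = 18.6 / 0.10482 ≈ 177.4546 mm.
Long-edge AOV = 2·arctan(27.9 / (2 × 177.4546)) = 2·arctan(0.07861) ≈ 8.9897°.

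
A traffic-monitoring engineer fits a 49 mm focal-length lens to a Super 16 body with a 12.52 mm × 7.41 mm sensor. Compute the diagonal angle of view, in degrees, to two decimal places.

Sensor diagonal = √(12.52² + 7.41²) = √211.6585 ≈ 14.5485 mm.
Angle of view α = 2·arctan(d/2f) with d = 14.5485 mm and f = 49 mm.
d/2f = 0.14845; arctan(0.14845) ≈ 8.4441°, so α ≈ 16.8882°.

16.89°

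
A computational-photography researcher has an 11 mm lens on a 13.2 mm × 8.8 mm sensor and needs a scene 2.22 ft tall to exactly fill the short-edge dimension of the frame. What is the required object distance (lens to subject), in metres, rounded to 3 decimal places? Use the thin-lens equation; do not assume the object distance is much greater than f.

0.857 m

W: 2.22 ft × 304.8 mm/ft = 676.66 mm.
Magnification m = h/W = dᵢ/dₒ; combined with 1/f = 1/dₒ + 1/dᵢ this gives dₒ = f·(1 + W/h).
dₒ = 11 mm × (1 + 676.656/8.8) = 11 × 77.8927 ≈ 856.820 mm = 0.85682 m.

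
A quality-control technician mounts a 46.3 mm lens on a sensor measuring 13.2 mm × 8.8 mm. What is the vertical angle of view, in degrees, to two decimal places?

10.86°

Angle of view α = 2·arctan(h/2f) with h = 8.8 mm and f = 46.3 mm.
h/2f = 0.09503; arctan(0.09503) ≈ 5.4287°, so α ≈ 10.8573°.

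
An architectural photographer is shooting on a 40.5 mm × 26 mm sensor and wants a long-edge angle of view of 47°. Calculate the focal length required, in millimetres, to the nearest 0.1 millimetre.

46.6 mm

From α = 2·arctan(w/2f) we get f = w / (2·tan(α/2)).
With w = 40.5 mm and α/2 = 23.5°, tan(α/2) ≈ 0.43481, so f ≈ 40.5 / 0.86962 ≈ 46.5718 mm.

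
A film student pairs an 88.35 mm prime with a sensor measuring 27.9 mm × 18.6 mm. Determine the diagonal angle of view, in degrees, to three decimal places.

21.490°

Sensor diagonal = √(27.9² + 18.6²) = √1124.3700 ≈ 33.5316 mm.
Angle of view α = 2·arctan(d/2f) with d = 33.5316 mm and f = 88.35 mm.
d/2f = 0.18977; arctan(0.18977) ≈ 10.7450°, so α ≈ 21.4900°.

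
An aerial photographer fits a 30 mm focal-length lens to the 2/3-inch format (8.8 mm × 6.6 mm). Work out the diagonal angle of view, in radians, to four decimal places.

0.3626 rad

Sensor diagonal = √(8.8² + 6.6²) = √121.0000 ≈ 11.0000 mm.
Angle of view α = 2·arctan(d/2f) with d = 11.0000 mm and f = 30 mm.
d/2f = 0.18333; arctan(0.18333) ≈ 0.1813 rad, so α ≈ 0.3626 rad.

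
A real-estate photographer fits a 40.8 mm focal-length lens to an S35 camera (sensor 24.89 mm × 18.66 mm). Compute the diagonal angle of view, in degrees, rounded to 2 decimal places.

41.74°

Sensor diagonal = √(24.89² + 18.66²) = √967.7077 ≈ 31.1080 mm.
Angle of view α = 2·arctan(d/2f) with d = 31.1080 mm and f = 40.8 mm.
d/2f = 0.38123; arctan(0.38123) ≈ 20.8681°, so α ≈ 41.7362°.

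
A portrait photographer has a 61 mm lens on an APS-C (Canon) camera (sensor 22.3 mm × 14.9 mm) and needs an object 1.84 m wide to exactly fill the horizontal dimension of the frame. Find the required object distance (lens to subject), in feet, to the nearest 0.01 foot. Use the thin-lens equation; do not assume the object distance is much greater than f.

W: 1.84 m = 1840 mm.
Magnification m = w/W = dᵢ/dₒ; combined with 1/f = 1/dₒ + 1/dᵢ this gives dₒ = f·(1 + W/w).
dₒ = 61 mm × (1 + 1840/22.3) = 61 × 83.5112 ≈ 5094.184 mm = 5094.184/304.8 ft = 16.7132 ft.

16.71 ft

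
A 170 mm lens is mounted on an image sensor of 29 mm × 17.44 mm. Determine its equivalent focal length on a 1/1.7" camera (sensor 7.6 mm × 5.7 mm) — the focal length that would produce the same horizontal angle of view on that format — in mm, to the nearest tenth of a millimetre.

Equal angle of view means equal width/f ratio, so f₂ = f₁ · (width₂/width₁) = 170 × 7.6/29.
f₂ = 170 × 0.26207 ≈ 44.552 mm.

44.6 mm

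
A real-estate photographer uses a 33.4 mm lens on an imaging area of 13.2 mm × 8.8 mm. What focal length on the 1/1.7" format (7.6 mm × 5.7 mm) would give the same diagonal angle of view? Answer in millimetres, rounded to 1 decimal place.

Sensor diagonal = √(13.2² + 8.8²) = √251.6800 ≈ 15.8644 mm.
Sensor diagonal = √(7.6² + 5.7²) = √90.2500 ≈ 9.5000 mm.
Equal angle of view means equal diagonal/f ratio, so f₂ = f₁ · (diagonal₂/diagonal₁) = 33.4 × 9.5000/15.8644.
f₂ = 33.4 × 0.59882 ≈ 20.001 mm.

20.0 mm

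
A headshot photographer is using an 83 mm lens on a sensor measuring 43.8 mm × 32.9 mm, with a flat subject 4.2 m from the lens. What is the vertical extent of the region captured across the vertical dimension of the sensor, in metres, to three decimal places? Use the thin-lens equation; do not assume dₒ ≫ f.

1.632 m

dₒ: 4.2 m = 4200 mm.
Similar triangles through the lens centre give W/dₒ = h/dᵢ; with 1/f = 1/dₒ + 1/dᵢ this gives W = h·(dₒ − f)/f.
W = 32.9 mm × (4200 − 83) / 83 = 32.9 × 49.6024 ≈ 1631.919 mm = 1.63192 m.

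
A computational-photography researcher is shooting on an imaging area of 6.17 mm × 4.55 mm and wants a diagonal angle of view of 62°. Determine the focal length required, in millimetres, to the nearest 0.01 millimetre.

6.38 mm

Sensor diagonal = √(6.17² + 4.55²) = √58.7714 ≈ 7.6663 mm.
From α = 2·arctan(d/2f) we get f = d / (2·tan(α/2)).
With d = 7.6663 mm and α/2 = 31°, tan(α/2) ≈ 0.60086, so f ≈ 7.6663 / 1.20172 ≈ 6.3794 mm.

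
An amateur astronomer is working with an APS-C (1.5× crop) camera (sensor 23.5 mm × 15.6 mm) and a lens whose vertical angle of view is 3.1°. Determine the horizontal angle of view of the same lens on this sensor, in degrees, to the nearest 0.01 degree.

From the vertical AOV: f = 15.6 / (2·tan(1.55°)) = 15.6 / 0.05412 ≈ 288.2568 mm.
Horizontal AOV = 2·arctan(23.5 / (2 × 288.2568)) = 2·arctan(0.04076) ≈ 4.6684°.

4.67°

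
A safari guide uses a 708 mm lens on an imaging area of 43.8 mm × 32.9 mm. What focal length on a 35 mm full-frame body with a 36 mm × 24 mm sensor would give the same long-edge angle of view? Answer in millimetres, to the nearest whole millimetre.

Equal angle of view means equal width/f ratio, so f₂ = f₁ · (width₂/width₁) = 708 × 36/43.8.
f₂ = 708 × 0.82192 ≈ 581.918 mm.

582 mm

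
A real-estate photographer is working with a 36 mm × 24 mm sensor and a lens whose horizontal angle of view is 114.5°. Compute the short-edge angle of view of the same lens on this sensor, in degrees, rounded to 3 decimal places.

92.051°

From the horizontal AOV: f = 36 / (2·tan(57.25°)) = 36 / 3.10935 ≈ 11.5780 mm.
Short-edge AOV = 2·arctan(24 / (2 × 11.5780)) = 2·arctan(1.03645) ≈ 92.0508°.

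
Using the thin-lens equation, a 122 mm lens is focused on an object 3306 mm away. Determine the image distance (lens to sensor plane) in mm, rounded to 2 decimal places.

126.67 mm

1/dᵢ = 1/f − 1/dₒ = 1/122 − 1/3306 = 0.0078942 mm⁻¹.
dᵢ = 1/0.0078942 ≈ 126.6746 mm.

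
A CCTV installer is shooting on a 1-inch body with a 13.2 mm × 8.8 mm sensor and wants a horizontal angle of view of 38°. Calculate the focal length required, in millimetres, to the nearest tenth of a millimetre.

From α = 2·arctan(w/2f) we get f = w / (2·tan(α/2)).
With w = 13.2 mm and α/2 = 19°, tan(α/2) ≈ 0.34433, so f ≈ 13.2 / 0.68866 ≈ 19.1678 mm.

19.2 mm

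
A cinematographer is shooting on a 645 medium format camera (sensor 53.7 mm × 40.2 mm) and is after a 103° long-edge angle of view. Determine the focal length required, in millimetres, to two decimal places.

21.36 mm

From α = 2·arctan(w/2f) we get f = w / (2·tan(α/2)).
With w = 53.7 mm and α/2 = 51.5°, tan(α/2) ≈ 1.25717, so f ≈ 53.7 / 2.51434 ≈ 21.3575 mm.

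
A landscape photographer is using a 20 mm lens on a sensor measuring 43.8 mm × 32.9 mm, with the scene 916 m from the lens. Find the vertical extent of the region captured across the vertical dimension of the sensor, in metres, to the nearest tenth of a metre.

dₒ: 916 m = 916000 mm.
Similar triangles through the lens centre give W/dₒ = h/dᵢ; with 1/f = 1/dₒ + 1/dᵢ this gives W = h·(dₒ − f)/f.
W = 32.9 mm × (916000 − 20) / 20 = 32.9 × 45799.0000 ≈ 1506787.100 mm = 1506.79 m.

1506.8 m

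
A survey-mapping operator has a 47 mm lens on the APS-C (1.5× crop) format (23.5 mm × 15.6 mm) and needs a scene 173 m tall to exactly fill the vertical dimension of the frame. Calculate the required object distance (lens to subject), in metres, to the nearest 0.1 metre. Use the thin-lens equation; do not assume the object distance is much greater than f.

W: 173 m = 173000 mm.
Magnification m = h/W = dᵢ/dₒ; combined with 1/f = 1/dₒ + 1/dᵢ this gives dₒ = f·(1 + W/h).
dₒ = 47 mm × (1 + 173000/15.6) = 47 × 11090.7436 ≈ 521264.949 mm = 521.265 m.

521.3 m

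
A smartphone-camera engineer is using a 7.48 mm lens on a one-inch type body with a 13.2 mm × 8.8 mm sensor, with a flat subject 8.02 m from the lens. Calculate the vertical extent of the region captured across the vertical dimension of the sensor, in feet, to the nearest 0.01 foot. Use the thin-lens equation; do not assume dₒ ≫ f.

dₒ: 8.02 m = 8020 mm.
Similar triangles through the lens centre give W/dₒ = h/dᵢ; with 1/f = 1/dₒ + 1/dᵢ this gives W = h·(dₒ − f)/f.
W = 8.8 mm × (8020 − 7.48) / 7.48 = 8.8 × 1071.1925 ≈ 9426.494 mm = 9426.494/304.8 ft = 30.9268 ft.

30.93 ft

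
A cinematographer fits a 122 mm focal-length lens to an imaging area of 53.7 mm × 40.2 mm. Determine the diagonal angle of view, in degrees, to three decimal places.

30.744°

Sensor diagonal = √(53.7² + 40.2²) = √4499.7300 ≈ 67.0800 mm.
Angle of view α = 2·arctan(d/2f) with d = 67.0800 mm and f = 122 mm.
d/2f = 0.27492; arctan(0.27492) ≈ 15.3719°, so α ≈ 30.7438°.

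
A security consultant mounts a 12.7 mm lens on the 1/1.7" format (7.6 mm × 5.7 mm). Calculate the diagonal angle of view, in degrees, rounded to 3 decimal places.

41.013°

Sensor diagonal = √(7.6² + 5.7²) = √90.2500 ≈ 9.5000 mm.
Angle of view α = 2·arctan(d/2f) with d = 9.5000 mm and f = 12.7 mm.
d/2f = 0.37402; arctan(0.37402) ≈ 20.5066°, so α ≈ 41.0132°.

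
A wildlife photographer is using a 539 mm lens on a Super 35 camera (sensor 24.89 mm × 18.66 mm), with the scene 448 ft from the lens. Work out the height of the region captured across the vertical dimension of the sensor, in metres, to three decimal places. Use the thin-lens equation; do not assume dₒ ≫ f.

dₒ: 448 ft × 304.8 mm/ft = 136550.40 mm.
Similar triangles through the lens centre give W/dₒ = h/dᵢ; with 1/f = 1/dₒ + 1/dᵢ this gives W = h·(dₒ − f)/f.
W = 18.66 mm × (136550 − 539) / 539 = 18.66 × 252.3403 ≈ 4708.669 mm = 4.70867 m.

4.709 m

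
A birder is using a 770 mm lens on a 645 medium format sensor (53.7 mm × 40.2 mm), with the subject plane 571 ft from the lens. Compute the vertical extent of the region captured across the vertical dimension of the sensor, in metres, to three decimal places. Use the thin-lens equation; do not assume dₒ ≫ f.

dₒ: 571 ft × 304.8 mm/ft = 174040.79 mm.
Similar triangles through the lens centre give W/dₒ = h/dᵢ; with 1/f = 1/dₒ + 1/dᵢ this gives W = h·(dₒ − f)/f.
W = 40.2 mm × (174041 − 770) / 770 = 40.2 × 225.0270 ≈ 9046.086 mm = 9.04609 m.

9.046 m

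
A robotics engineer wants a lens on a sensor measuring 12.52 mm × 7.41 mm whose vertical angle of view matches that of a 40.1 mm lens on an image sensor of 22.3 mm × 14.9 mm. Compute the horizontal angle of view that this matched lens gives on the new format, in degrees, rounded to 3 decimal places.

Equal vertical AOV ⇒ f₂ = f₁ · 7.41/14.9 = 40.1 × 0.49732 ≈ 19.9423 mm.
Horizontal AOV on the new format = 2·arctan(12.52 / (2 × 19.9423)) = 2·arctan(0.31390) ≈ 34.8547°.

34.855°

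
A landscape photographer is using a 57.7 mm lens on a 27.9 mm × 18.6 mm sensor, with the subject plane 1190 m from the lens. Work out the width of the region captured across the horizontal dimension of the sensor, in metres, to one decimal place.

575.4 m

dₒ: 1190 m = 1.19e+06 mm.
Similar triangles through the lens centre give W/dₒ = w/dᵢ; with 1/f = 1/dₒ + 1/dᵢ this gives W = w·(dₒ − f)/f.
W = 27.9 mm × (1.19e+06 − 57.7) / 57.7 = 27.9 × 20622.9168 ≈ 575379.379 mm = 575.379 m.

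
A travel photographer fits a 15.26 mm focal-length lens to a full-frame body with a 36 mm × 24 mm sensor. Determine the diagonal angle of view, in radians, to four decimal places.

1.9129 rad

Sensor diagonal = √(36² + 24²) = √1872.0000 ≈ 43.2666 mm.
Angle of view α = 2·arctan(d/2f) with d = 43.2666 mm and f = 15.26 mm.
d/2f = 1.41765; arctan(1.41765) ≈ 0.9565 rad, so α ≈ 1.9129 rad.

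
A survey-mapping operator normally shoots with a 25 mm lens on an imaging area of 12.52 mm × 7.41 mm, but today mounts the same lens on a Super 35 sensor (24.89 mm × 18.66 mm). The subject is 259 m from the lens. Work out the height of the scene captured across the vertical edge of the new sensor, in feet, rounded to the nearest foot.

634 ft

The focal length stays 25 mm; the relevant sensor dimension is now h = 18.66 mm. Object distance dₒ = 259 m = 259000 mm.
Thin-lens field height W = h·(dₒ − f)/f = 18.66 × (259000 − 25)/25 ≈ 193298.940 mm = 193298.940/304.8 ft = 634.183 ft.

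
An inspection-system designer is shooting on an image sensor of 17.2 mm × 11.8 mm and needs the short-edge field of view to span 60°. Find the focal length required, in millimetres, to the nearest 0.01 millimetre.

10.22 mm

From α = 2·arctan(h/2f) we get f = h / (2·tan(α/2)).
With h = 11.8 mm and α/2 = 30°, tan(α/2) ≈ 0.57735, so f ≈ 11.8 / 1.15470 ≈ 10.2191 mm.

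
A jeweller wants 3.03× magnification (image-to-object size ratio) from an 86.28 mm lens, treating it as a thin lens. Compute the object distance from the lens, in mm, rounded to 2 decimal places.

114.76 mm

With m = dᵢ/dₒ and 1/f = 1/dₒ + 1/dᵢ, substituting dᵢ = m·dₒ gives 1/f = (1 + 1/m)/dₒ, hence dₒ = f·(1 + 1/m).
dₒ = 86.28 × (1 + 1/3.03) = 86.28 × 1.33003 ≈ 114.755 mm.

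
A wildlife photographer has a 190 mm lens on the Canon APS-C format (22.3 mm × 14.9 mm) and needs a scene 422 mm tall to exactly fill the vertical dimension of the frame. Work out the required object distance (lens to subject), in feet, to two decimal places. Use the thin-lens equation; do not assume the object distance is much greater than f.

18.28 ft

Magnification m = h/W = dᵢ/dₒ; combined with 1/f = 1/dₒ + 1/dᵢ this gives dₒ = f·(1 + W/h).
dₒ = 190 mm × (1 + 422/14.9) = 190 × 29.3221 ≈ 5571.208 mm = 5571.208/304.8 ft = 18.2782 ft.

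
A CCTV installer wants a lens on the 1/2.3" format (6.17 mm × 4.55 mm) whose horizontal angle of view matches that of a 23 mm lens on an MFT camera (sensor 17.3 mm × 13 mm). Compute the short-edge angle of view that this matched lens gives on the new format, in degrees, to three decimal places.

31.002°

Equal horizontal AOV ⇒ f₂ = f₁ · 6.17/17.3 = 23 × 0.35665 ≈ 8.2029 mm.
Short-edge AOV on the new format = 2·arctan(4.55 / (2 × 8.2029)) = 2·arctan(0.27734) ≈ 31.0018°.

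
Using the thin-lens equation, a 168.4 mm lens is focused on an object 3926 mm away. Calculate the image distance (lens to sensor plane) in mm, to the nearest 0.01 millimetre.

1/dᵢ = 1/f − 1/dₒ = 1/168.4 − 1/3926 = 0.0056835 mm⁻¹.
dᵢ = 1/0.0056835 ≈ 175.9470 mm.

175.95 mm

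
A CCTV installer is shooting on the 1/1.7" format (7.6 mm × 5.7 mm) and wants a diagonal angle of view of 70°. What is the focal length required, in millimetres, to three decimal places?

6.784 mm

Sensor diagonal = √(7.6² + 5.7²) = √90.2500 ≈ 9.5000 mm.
From α = 2·arctan(d/2f) we get f = d / (2·tan(α/2)).
With d = 9.5000 mm and α/2 = 35°, tan(α/2) ≈ 0.70021, so f ≈ 9.5000 / 1.40042 ≈ 6.7837 mm.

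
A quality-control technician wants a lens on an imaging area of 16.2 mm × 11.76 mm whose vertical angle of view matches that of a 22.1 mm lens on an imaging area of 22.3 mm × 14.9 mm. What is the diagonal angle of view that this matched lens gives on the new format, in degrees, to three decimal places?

Equal vertical AOV ⇒ f₂ = f₁ · 11.76/14.9 = 22.1 × 0.78926 ≈ 17.4427 mm.
Sensor diagonal = √(16.2² + 11.76²) = √400.7376 ≈ 20.0184 mm.
Diagonal AOV on the new format = 2·arctan(20.0184 / (2 × 17.4427)) = 2·arctan(0.57383) ≈ 59.6974°.

59.697°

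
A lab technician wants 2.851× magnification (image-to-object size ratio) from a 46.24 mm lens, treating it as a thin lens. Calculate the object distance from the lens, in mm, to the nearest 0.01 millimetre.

With m = dᵢ/dₒ and 1/f = 1/dₒ + 1/dᵢ, substituting dᵢ = m·dₒ gives 1/f = (1 + 1/m)/dₒ, hence dₒ = f·(1 + 1/m).
dₒ = 46.24 × (1 + 1/2.851) = 46.24 × 1.35075 ≈ 62.459 mm.

62.46 mm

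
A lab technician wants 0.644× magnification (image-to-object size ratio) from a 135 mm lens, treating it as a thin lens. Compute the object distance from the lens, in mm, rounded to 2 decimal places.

With m = dᵢ/dₒ and 1/f = 1/dₒ + 1/dᵢ, substituting dᵢ = m·dₒ gives 1/f = (1 + 1/m)/dₒ, hence dₒ = f·(1 + 1/m).
dₒ = 135 × (1 + 1/0.644) = 135 × 2.55280 ≈ 344.627 mm.

344.63 mm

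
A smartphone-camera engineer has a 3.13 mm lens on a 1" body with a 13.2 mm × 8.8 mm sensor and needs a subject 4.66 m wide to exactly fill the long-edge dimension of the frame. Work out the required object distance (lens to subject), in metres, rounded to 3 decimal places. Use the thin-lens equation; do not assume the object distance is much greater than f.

1.108 m

W: 4.66 m = 4660 mm.
Magnification m = w/W = dᵢ/dₒ; combined with 1/f = 1/dₒ + 1/dᵢ this gives dₒ = f·(1 + W/w).
dₒ = 3.13 mm × (1 + 4660/13.2) = 3.13 × 354.0303 ≈ 1108.115 mm = 1.10811 m.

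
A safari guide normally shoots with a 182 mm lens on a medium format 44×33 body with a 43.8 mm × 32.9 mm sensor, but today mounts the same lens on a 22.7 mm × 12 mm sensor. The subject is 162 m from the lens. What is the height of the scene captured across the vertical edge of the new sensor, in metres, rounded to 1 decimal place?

The focal length stays 182 mm; the relevant sensor dimension is now h = 12 mm. Object distance dₒ = 162 m = 162000 mm.
Thin-lens field height W = h·(dₒ − f)/f = 12 × (162000 − 182)/182 ≈ 10669.319 mm = 10.6693 m.

10.7 m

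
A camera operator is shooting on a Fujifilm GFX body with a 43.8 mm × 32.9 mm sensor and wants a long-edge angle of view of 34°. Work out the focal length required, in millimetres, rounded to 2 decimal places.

From α = 2·arctan(w/2f) we get f = w / (2·tan(α/2)).
With w = 43.8 mm and α/2 = 17°, tan(α/2) ≈ 0.30573, so f ≈ 43.8 / 0.61146 ≈ 71.6317 mm.

71.63 mm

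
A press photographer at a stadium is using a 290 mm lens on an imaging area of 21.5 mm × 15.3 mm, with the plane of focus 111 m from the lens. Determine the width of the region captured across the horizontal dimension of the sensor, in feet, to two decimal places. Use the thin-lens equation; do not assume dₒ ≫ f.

26.93 ft

dₒ: 111 m = 111000 mm.
Similar triangles through the lens centre give W/dₒ = w/dᵢ; with 1/f = 1/dₒ + 1/dᵢ this gives W = w·(dₒ − f)/f.
W = 21.5 mm × (111000 − 290) / 290 = 21.5 × 381.7586 ≈ 8207.810 mm = 8207.810/304.8 ft = 26.9285 ft.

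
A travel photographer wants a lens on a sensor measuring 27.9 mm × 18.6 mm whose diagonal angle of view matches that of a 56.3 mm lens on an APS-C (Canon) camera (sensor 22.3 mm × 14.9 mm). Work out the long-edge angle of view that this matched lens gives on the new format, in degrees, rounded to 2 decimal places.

Sensor diagonal = √(22.3² + 14.9²) = √719.3000 ≈ 26.8198 mm.
Sensor diagonal = √(27.9² + 18.6²) = √1124.3700 ≈ 33.5316 mm.
Equal diagonal AOV ⇒ f₂ = f₁ · 33.5316/26.8198 = 56.3 × 1.25026 ≈ 70.3895 mm.
Long-edge AOV on the new format = 2·arctan(27.9 / (2 × 70.3895)) = 2·arctan(0.19818) ≈ 22.4196°.

22.42°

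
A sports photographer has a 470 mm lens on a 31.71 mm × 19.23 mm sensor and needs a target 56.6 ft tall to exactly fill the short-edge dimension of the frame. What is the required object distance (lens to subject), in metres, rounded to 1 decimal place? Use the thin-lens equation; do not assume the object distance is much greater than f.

W: 56.6 ft × 304.8 mm/ft = 17251.68 mm.
Magnification m = h/W = dᵢ/dₒ; combined with 1/f = 1/dₒ + 1/dᵢ this gives dₒ = f·(1 + W/h).
dₒ = 470 mm × (1 + 17251.7/19.23) = 470 × 898.1232 ≈ 422117.912 mm = 422.118 m.

422.1 m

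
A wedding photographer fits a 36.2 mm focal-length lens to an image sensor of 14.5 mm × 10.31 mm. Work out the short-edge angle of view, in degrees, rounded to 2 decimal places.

Angle of view α = 2·arctan(h/2f) with h = 10.31 mm and f = 36.2 mm.
h/2f = 0.14240; arctan(0.14240) ≈ 8.1046°, so α ≈ 16.2092°.

16.21°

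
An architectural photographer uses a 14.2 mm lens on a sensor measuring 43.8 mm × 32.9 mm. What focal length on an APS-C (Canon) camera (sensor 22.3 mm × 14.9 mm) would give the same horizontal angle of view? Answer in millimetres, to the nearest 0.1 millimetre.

Equal angle of view means equal width/f ratio, so f₂ = f₁ · (width₂/width₁) = 14.2 × 22.3/43.8.
f₂ = 14.2 × 0.50913 ≈ 7.230 mm.

7.2 mm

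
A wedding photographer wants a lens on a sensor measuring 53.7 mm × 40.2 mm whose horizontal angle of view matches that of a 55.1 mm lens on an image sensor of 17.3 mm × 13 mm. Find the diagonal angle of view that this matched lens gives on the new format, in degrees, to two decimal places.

Equal horizontal AOV ⇒ f₂ = f₁ · 53.7/17.3 = 55.1 × 3.10405 ≈ 171.0329 mm.
Sensor diagonal = √(53.7² + 40.2²) = √4499.7300 ≈ 67.0800 mm.
Diagonal AOV on the new format = 2·arctan(67.0800 / (2 × 171.0329)) = 2·arctan(0.19610) ≈ 22.1901°.

22.19°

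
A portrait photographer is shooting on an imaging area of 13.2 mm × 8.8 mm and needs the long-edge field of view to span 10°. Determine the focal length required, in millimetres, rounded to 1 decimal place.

75.4 mm

From α = 2·arctan(w/2f) we get f = w / (2·tan(α/2)).
With w = 13.2 mm and α/2 = 5°, tan(α/2) ≈ 0.08749, so f ≈ 13.2 / 0.17498 ≈ 75.4383 mm.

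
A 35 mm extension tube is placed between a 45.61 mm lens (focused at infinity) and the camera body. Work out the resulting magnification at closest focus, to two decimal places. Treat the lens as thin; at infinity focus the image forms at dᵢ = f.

0.77×

The tube moves the image plane from f to f + e, so dᵢ = 45.61 + 35 = 80.61 mm. Focus is achieved when 1/f = 1/dₒ + 1/dᵢ, giving dₒ = 1/(1/f − 1/(f+e)).
Magnification m = dᵢ/dₒ = (f+e)·(1/f − 1/(f+e)) = e/f = 35/45.61 ≈ 0.7674.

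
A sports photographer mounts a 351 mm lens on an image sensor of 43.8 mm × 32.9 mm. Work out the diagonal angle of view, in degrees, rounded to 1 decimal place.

8.9°

Sensor diagonal = √(43.8² + 32.9²) = √3000.8500 ≈ 54.7800 mm.
Angle of view α = 2·arctan(d/2f) with d = 54.7800 mm and f = 351 mm.
d/2f = 0.07803; arctan(0.07803) ≈ 4.4620°, so α ≈ 8.9240°.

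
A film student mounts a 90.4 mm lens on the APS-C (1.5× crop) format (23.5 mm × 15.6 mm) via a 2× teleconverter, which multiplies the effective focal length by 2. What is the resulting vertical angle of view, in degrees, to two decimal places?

Effective focal length f = 90.4 × 2 = 180.8 mm.
α = 2·arctan(15.6 / (2 × 180.8)) = 2·arctan(0.04314) ≈ 4.9406°.

4.94°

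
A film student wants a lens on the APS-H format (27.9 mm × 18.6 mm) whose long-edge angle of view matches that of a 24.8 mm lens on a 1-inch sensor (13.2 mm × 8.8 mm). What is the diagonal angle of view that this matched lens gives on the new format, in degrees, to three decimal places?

Equal long-edge AOV ⇒ f₂ = f₁ · 27.9/13.2 = 24.8 × 2.11364 ≈ 52.4182 mm.
Sensor diagonal = √(27.9² + 18.6²) = √1124.3700 ≈ 33.5316 mm.
Diagonal AOV on the new format = 2·arctan(33.5316 / (2 × 52.4182)) = 2·arctan(0.31985) ≈ 35.4735°.

35.473°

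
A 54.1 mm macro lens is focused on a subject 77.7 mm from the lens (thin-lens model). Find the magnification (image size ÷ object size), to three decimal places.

2.292×

Thin lens: 1/f = 1/dₒ + 1/dᵢ → 1/dᵢ = 1/54.1 − 1/77.7 = 0.0056143 mm⁻¹, so dᵢ ≈ 178.1174 mm.
Magnification m = dᵢ/dₒ = 178.1174/77.7 ≈ 2.29237.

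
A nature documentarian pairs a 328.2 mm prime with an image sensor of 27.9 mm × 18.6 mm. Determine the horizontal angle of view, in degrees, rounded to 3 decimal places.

Angle of view α = 2·arctan(w/2f) with w = 27.9 mm and f = 328.2 mm.
w/2f = 0.04250; arctan(0.04250) ≈ 2.4339°, so α ≈ 4.8677°.

4.868°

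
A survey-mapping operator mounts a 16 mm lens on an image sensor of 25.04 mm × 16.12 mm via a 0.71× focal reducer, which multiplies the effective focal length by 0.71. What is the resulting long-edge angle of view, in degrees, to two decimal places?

Effective focal length f = 16 × 0.71 = 11.36 mm.
α = 2·arctan(25.04 / (2 × 11.36)) = 2·arctan(1.10211) ≈ 95.5621°.

95.56°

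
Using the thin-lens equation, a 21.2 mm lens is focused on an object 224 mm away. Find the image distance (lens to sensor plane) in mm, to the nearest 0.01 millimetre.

1/dᵢ = 1/f − 1/dₒ = 1/21.2 − 1/224 = 0.0427055 mm⁻¹.
dᵢ = 1/0.0427055 ≈ 23.4162 mm.

23.42 mm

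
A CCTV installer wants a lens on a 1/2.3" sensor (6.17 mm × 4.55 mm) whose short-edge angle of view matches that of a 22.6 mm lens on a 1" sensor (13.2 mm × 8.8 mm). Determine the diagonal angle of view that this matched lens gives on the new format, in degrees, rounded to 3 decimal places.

Equal short-edge AOV ⇒ f₂ = f₁ · 4.55/8.8 = 22.6 × 0.51705 ≈ 11.6852 mm.
Sensor diagonal = √(6.17² + 4.55²) = √58.7714 ≈ 7.6663 mm.
Diagonal AOV on the new format = 2·arctan(7.6663 / (2 × 11.6852)) = 2·arctan(0.32803) ≈ 36.3223°.

36.322°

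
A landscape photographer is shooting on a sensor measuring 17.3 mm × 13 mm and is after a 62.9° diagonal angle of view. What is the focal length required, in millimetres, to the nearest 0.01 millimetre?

Sensor diagonal = √(17.3² + 13²) = √468.2900 ≈ 21.6400 mm.
From α = 2·arctan(d/2f) we get f = d / (2·tan(α/2)).
With d = 21.6400 mm and α/2 = 31.45°, tan(α/2) ≈ 0.61160, so f ≈ 21.6400 / 1.22320 ≈ 17.6913 mm.

17.69 mm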